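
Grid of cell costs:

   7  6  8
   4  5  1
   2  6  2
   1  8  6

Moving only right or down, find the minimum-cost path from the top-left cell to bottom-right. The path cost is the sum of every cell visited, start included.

Best path: r0c0 -> r1c0 -> r1c1 -> r1c2 -> r2c2 -> r3c2
Cost: 7 + 4 + 5 + 1 + 2 + 6 = 25
For comparison, the top-then-right route costs 30.

25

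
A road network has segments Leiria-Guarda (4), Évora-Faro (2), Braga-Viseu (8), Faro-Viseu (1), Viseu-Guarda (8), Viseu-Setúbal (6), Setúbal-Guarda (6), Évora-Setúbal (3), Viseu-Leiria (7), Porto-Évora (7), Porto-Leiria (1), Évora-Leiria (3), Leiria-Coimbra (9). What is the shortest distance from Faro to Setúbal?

Some routes from Faro to Setúbal:
Faro→Viseu→Setúbal: 1 + 6 = 7
Faro→Viseu→Leiria→Évora→Setúbal: 1 + 7 + 3 + 3 = 14
Faro→Évora→Setúbal: 2 + 3 = 5
The minimum is 5 km.

5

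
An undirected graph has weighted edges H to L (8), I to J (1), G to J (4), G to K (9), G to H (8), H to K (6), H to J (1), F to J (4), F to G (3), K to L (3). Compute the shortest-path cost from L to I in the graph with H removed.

17

Routes from L to I avoiding H:
L-K-G-F-J-I: 3 + 9 + 3 + 4 + 1 = 20
L-K-G-J-I: 3 + 9 + 4 + 1 = 17
The minimum is 17.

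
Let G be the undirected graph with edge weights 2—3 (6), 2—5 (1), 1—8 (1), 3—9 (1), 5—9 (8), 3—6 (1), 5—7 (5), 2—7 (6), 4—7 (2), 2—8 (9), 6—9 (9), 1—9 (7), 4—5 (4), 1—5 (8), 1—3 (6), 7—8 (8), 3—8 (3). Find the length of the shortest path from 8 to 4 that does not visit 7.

13

Comparing a few candidate routes:
8 - 2 - 5 - 4: 9 + 1 + 4 = 14
8 - 3 - 9 - 5 - 4: 3 + 1 + 8 + 4 = 16
8 - 3 - 2 - 5 - 4: 3 + 6 + 1 + 4 = 14
8 - 1 - 5 - 4: 1 + 8 + 4 = 13
Shortest: 13.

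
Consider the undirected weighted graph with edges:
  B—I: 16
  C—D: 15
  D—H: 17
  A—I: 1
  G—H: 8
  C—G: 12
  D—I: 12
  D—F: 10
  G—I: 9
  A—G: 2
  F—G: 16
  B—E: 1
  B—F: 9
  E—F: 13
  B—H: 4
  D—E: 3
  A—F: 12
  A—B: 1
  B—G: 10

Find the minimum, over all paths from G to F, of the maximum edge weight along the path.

Some routes from G to F:
G -> A -> B -> F: max(2, 1, 9) = 9
G -> I -> A -> B -> F: max(9, 1, 1, 9) = 9
G -> H -> B -> F: max(8, 4, 9) = 9
The minimum achievable maximum is 9.

9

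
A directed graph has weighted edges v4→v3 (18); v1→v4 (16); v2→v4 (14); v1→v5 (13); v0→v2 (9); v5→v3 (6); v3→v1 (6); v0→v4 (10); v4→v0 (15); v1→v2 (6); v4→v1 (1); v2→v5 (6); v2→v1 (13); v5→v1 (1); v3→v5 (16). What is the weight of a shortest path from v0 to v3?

A few of the v0→v3 routes:
v0→v4→v1→v2→v5→v3: 10 + 1 + 6 + 6 + 6 = 29
v0→v4→v1→v5→v3: 10 + 1 + 13 + 6 = 30
v0→v2→v5→v3: 9 + 6 + 6 = 21
v0→v2→v1→v5→v3: 9 + 13 + 13 + 6 = 41
v0→v4→v3: 10 + 18 = 28
Best route has total 21.

21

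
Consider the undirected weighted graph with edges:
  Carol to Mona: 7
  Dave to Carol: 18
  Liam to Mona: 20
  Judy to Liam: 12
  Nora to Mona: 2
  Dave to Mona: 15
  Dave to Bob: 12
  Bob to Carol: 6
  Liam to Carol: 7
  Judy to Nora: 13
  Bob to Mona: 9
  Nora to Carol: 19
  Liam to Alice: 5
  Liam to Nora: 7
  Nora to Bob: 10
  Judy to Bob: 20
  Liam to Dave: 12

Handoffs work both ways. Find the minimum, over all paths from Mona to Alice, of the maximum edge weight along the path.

Checking several routes:
Mona - Bob - Carol - Liam - Alice: max(9, 6, 7, 5) = 9
Mona - Nora - Bob - Carol - Liam - Alice: max(2, 10, 6, 7, 5) = 10
Mona - Carol - Bob - Nora - Liam - Alice: max(7, 6, 10, 7, 5) = 10
Mona - Carol - Liam - Alice: max(7, 7, 5) = 7
Mona - Nora - Liam - Alice: max(2, 7, 5) = 7
Best route has worst link 7.

7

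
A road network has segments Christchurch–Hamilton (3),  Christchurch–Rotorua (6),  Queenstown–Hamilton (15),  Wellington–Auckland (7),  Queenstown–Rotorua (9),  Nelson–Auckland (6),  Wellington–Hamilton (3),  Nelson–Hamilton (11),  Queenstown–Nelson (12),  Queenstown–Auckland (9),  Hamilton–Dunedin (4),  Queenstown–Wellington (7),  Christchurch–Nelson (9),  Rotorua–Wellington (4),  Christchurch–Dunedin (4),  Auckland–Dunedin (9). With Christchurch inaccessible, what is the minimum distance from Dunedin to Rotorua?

11

A few of the Dunedin→Rotorua routes:
Dunedin→Hamilton→Queenstown→Rotorua: 4 + 15 + 9 = 28
Dunedin→Auckland→Queenstown→Rotorua: 9 + 9 + 9 = 27
Dunedin→Hamilton→Wellington→Queenstown→Rotorua: 4 + 3 + 7 + 9 = 23
Dunedin→Hamilton→Wellington→Rotorua: 4 + 3 + 4 = 11
Dunedin→Auckland→Wellington→Rotorua: 9 + 7 + 4 = 20
Shortest: 11 mi.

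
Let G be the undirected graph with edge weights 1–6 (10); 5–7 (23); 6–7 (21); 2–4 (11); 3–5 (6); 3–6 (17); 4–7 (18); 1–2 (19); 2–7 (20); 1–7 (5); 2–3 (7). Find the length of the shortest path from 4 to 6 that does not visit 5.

33

A few of the 4→6 routes:
4 → 2 → 3 → 6: 11 + 7 + 17 = 35
4 → 7 → 6: 18 + 21 = 39
4 → 7 → 1 → 6: 18 + 5 + 10 = 33
Shortest: 33.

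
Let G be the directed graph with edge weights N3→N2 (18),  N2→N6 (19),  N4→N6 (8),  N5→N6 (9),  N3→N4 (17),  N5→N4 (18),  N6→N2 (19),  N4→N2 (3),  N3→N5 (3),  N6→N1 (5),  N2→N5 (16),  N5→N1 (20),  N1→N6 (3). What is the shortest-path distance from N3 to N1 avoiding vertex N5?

Candidate routes:
N3-N4-N2-N6-N1: 17 + 3 + 19 + 5 = 44
N3-N4-N6-N1: 17 + 8 + 5 = 30
N3-N2-N6-N1: 18 + 19 + 5 = 42
Best route has total 30.

30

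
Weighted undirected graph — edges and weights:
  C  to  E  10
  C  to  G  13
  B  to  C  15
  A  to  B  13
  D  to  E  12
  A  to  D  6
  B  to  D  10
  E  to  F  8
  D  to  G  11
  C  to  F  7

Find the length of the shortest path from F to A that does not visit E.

35

Candidate routes:
F→C→G→D→B→A: 7 + 13 + 11 + 10 + 13 = 54
F→C→G→D→A: 7 + 13 + 11 + 6 = 37
F→C→B→A: 7 + 15 + 13 = 35
F→C→B→D→A: 7 + 15 + 10 + 6 = 38
Best route has total 35.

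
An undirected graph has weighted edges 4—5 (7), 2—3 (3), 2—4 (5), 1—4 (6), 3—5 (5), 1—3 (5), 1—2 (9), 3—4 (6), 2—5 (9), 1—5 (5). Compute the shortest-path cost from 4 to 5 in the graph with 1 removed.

Routes from 4 to 5 avoiding 1:
4 - 2 - 3 - 5: 5 + 3 + 5 = 13
4 - 2 - 5: 5 + 9 = 14
4 - 5: 7
4 - 3 - 2 - 5: 6 + 3 + 9 = 18
4 - 3 - 5: 6 + 5 = 11
The minimum is 7.

7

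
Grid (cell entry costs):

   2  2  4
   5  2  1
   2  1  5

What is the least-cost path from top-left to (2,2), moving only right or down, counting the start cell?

12

Take [0,0]→[0,1]→[1,1]→[1,2]→[2,2] for a total of 2 + 2 + 2 + 1 + 5 = 12.
(Top row then right column would cost 14.)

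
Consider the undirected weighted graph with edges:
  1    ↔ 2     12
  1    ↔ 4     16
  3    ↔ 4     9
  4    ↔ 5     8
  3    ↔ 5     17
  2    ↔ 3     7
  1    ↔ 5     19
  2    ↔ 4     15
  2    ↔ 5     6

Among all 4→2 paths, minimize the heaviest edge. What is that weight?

8

A few of the 4→2 routes:
4→3→2: max(9, 7) = 9
4→5→2: max(8, 6) = 8
4→5→3→2: max(8, 17, 7) = 17
4→1→2: max(16, 12) = 16
4→2: max(15) = 15
Smallest bottleneck: 8.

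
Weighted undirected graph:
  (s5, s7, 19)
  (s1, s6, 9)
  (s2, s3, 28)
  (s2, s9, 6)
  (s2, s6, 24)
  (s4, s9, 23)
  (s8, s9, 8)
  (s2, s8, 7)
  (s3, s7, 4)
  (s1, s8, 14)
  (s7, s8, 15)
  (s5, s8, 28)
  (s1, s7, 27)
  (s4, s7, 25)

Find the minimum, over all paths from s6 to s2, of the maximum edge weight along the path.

Checking several routes:
s6 - s1 - s8 - s9 - s2: max(9, 14, 8, 6) = 14
s6 - s1 - s8 - s2: max(9, 14, 7) = 14
s6 - s2: max(24) = 24
Smallest bottleneck: 14.

14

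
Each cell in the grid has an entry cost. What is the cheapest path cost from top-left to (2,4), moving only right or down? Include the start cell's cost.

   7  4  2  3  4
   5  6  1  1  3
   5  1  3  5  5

Path r0c0 r0c1 r0c2 r1c2 r1c3 r1c4 r2c4: 7 + 4 + 2 + 1 + 1 + 3 + 5 = 23.
(Top row then right column would cost 28.)

23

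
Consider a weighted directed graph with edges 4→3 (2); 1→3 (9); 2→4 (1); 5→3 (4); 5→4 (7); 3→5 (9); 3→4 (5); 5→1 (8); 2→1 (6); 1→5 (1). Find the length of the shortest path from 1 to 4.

Routes from 1 to 4:
1 -> 3 -> 5 -> 4: 9 + 9 + 7 = 25
1 -> 5 -> 3 -> 4: 1 + 4 + 5 = 10
1 -> 5 -> 4: 1 + 7 = 8
1 -> 3 -> 4: 9 + 5 = 14
Best route has total 8.

8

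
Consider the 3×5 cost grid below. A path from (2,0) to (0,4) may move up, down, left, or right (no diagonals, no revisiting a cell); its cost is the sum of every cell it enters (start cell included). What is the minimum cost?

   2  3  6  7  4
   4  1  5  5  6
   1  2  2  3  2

20

Cheapest: r2c0 r2c1 r2c2 r2c3 r2c4 r1c4 r0c4
  1 + 2 + 2 + 3 + 2 + 6 + 4 = 20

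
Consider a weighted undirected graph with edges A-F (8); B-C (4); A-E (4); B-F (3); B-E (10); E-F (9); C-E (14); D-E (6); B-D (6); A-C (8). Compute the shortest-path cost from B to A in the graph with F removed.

12

Paths from B to A avoiding F:
B→E→C→A: 10 + 14 + 8 = 32
B→D→E→A: 6 + 6 + 4 = 16
B→D→E→C→A: 6 + 6 + 14 + 8 = 34
B→E→A: 10 + 4 = 14
B→C→A: 4 + 8 = 12
B→C→E→A: 4 + 14 + 4 = 22
The minimum is 12.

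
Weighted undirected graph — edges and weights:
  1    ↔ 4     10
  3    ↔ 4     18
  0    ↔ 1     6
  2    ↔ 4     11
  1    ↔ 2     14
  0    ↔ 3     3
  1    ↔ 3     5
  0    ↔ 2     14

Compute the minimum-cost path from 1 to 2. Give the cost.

Checking several routes:
1 → 0 → 3 → 4 → 2: 6 + 3 + 18 + 11 = 38
1 → 3 → 0 → 2: 5 + 3 + 14 = 22
1 → 0 → 2: 6 + 14 = 20
1 → 2: 14
1 → 4 → 2: 10 + 11 = 21
1 → 3 → 4 → 2: 5 + 18 + 11 = 34
Best route has total 14.

14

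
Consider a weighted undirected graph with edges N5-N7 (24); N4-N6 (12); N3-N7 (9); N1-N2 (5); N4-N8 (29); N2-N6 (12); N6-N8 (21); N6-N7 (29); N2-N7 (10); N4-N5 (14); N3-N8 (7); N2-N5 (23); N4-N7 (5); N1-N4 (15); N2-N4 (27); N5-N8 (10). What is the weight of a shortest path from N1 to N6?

17

Checking several routes:
N1 → N2 → N4 → N6: 5 + 27 + 12 = 44
N1 → N4 → N7 → N2 → N6: 15 + 5 + 10 + 12 = 42
N1 → N2 → N6: 5 + 12 = 17
N1 → N2 → N7 → N4 → N6: 5 + 10 + 5 + 12 = 32
N1 → N4 → N6: 15 + 12 = 27
Shortest: 17.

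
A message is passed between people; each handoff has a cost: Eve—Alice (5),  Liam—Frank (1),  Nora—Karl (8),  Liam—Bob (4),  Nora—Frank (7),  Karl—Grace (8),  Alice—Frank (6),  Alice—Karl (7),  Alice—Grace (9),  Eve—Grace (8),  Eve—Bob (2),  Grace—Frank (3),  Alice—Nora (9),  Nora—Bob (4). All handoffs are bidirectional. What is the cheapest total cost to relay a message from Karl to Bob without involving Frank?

Checking several routes:
Karl - Alice - Nora - Bob: 7 + 9 + 4 = 20
Karl - Alice - Eve - Bob: 7 + 5 + 2 = 14
Karl - Grace - Eve - Bob: 8 + 8 + 2 = 18
Karl - Nora - Bob: 8 + 4 = 12
Shortest: 12.

12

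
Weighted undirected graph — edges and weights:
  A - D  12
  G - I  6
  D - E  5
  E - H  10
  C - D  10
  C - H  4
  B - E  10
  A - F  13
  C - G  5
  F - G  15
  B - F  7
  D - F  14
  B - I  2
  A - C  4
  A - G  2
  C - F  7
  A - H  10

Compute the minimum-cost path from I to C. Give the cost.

Some routes from I to C:
I→G→A→C: 6 + 2 + 4 = 12
I→B→F→C: 2 + 7 + 7 = 16
I→G→C: 6 + 5 = 11
I→G→A→H→C: 6 + 2 + 10 + 4 = 22
The minimum is 11.

11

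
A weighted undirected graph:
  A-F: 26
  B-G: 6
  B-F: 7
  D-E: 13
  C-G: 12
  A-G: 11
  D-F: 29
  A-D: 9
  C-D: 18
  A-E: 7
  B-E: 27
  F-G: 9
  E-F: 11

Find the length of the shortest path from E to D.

Comparing a few candidate routes:
E → A → D: 7 + 9 = 16
E → F → G → A → D: 11 + 9 + 11 + 9 = 40
E → D: 13
E → F → B → G → A → D: 11 + 7 + 6 + 11 + 9 = 44
E → F → D: 11 + 29 = 40
The minimum is 13.

13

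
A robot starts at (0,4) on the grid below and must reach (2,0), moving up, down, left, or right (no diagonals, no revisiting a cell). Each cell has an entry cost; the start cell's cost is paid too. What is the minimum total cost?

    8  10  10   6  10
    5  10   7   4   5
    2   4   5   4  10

Best path: r0c4 -> r1c4 -> r1c3 -> r2c3 -> r2c2 -> r2c1 -> r2c0
Cost: 10 + 5 + 4 + 4 + 5 + 4 + 2 = 34

34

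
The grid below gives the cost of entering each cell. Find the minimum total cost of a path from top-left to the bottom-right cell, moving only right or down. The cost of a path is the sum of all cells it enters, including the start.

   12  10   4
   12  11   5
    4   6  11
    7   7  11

Path (0,0)→(1,0)→(2,0)→(2,1)→(3,1)→(3,2): 12 + 12 + 4 + 6 + 7 + 11 = 52.

52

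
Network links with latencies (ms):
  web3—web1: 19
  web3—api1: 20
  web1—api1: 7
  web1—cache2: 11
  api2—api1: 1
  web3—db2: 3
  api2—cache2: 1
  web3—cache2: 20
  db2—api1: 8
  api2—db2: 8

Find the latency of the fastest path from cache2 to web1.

9

Comparing a few candidate routes:
cache2→api2→db2→web3→web1: 1 + 8 + 3 + 19 = 31
cache2→api2→api1→db2→web3→web1: 1 + 1 + 8 + 3 + 19 = 32
cache2→api2→api1→web1: 1 + 1 + 7 = 9
cache2→api2→db2→api1→web1: 1 + 8 + 8 + 7 = 24
cache2→web3→db2→api1→web1: 20 + 3 + 8 + 7 = 38
cache2→web1: 11
The minimum is 9 ms.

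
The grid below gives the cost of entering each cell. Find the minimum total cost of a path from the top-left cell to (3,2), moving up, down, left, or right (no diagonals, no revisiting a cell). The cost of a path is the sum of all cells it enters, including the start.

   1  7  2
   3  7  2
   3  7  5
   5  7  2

19

Cheapest: r0c0 r0c1 r0c2 r1c2 r2c2 r3c2
  1 + 7 + 2 + 2 + 5 + 2 = 19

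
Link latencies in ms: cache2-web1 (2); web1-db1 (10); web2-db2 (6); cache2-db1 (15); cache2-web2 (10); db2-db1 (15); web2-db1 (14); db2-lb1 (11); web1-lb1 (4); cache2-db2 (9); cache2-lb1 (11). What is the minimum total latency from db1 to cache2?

12

Comparing a few candidate routes:
db1→db2→cache2: 15 + 9 = 24
db1→cache2: 15
db1→web1→cache2: 10 + 2 = 12
db1→web2→cache2: 14 + 10 = 24
Best route has total 12 ms.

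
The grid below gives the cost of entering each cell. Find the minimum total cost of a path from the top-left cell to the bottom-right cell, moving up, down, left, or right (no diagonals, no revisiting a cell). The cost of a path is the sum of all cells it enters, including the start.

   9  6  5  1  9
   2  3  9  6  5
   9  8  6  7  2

Cheapest: r0c0 -> r0c1 -> r0c2 -> r0c3 -> r1c3 -> r1c4 -> r2c4
  9 + 6 + 5 + 1 + 6 + 5 + 2 = 34

34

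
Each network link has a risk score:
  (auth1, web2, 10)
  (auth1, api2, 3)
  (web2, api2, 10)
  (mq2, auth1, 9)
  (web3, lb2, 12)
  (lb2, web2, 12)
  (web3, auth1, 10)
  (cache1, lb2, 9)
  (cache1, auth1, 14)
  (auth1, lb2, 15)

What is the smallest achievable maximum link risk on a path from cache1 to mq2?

12

Routes from cache1 to mq2:
cache1 → lb2 → web3 → auth1 → mq2: max(9, 12, 10, 9) = 12
cache1 → lb2 → web2 → auth1 → mq2: max(9, 12, 10, 9) = 12
cache1 → lb2 → auth1 → mq2: max(9, 15, 9) = 15
cache1 → lb2 → web2 → api2 → auth1 → mq2: max(9, 12, 10, 3, 9) = 12
cache1 → auth1 → mq2: max(14, 9) = 14
Best route has worst link 12.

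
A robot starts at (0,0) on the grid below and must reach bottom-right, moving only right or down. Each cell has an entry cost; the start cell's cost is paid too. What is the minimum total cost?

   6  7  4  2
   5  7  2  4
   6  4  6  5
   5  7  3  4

32

Take [0,0]→[0,1]→[0,2]→[0,3]→[1,3]→[2,3]→[3,3] for a total of 6 + 7 + 4 + 2 + 4 + 5 + 4 = 32.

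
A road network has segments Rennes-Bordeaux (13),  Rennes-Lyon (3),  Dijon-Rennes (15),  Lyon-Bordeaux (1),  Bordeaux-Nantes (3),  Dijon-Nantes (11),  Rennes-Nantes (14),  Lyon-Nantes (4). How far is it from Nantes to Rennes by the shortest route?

A few of the Nantes→Rennes routes:
Nantes→Lyon→Rennes: 4 + 3 = 7
Nantes→Bordeaux→Lyon→Rennes: 3 + 1 + 3 = 7
Nantes→Rennes: 14
Nantes→Lyon→Bordeaux→Rennes: 4 + 1 + 13 = 18
Nantes→Bordeaux→Rennes: 3 + 13 = 16
The minimum is 7.

7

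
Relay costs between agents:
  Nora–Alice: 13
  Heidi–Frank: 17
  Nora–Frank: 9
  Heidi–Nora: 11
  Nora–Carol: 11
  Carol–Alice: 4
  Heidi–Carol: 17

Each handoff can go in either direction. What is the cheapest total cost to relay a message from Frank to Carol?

Candidate routes:
Frank-Heidi-Nora-Carol: 17 + 11 + 11 = 39
Frank-Heidi-Nora-Alice-Carol: 17 + 11 + 13 + 4 = 45
Frank-Nora-Heidi-Carol: 9 + 11 + 17 = 37
Frank-Nora-Carol: 9 + 11 = 20
Frank-Heidi-Carol: 17 + 17 = 34
Frank-Nora-Alice-Carol: 9 + 13 + 4 = 26
Shortest: 20.

20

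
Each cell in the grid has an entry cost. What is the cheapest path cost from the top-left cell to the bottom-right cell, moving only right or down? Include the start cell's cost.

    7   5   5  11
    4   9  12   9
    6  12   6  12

One optimal route is [0,0] -> [0,1] -> [0,2] -> [1,2] -> [2,2] -> [2,3].
Its cost is 7 + 5 + 5 + 12 + 6 + 12 = 47.
(Top row then right column would cost 49.)

47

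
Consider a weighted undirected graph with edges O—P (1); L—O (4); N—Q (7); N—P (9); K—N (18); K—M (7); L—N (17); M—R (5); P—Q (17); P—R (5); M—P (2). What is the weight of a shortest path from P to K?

Routes from P to K:
P -> R -> M -> K: 5 + 5 + 7 = 17
P -> O -> L -> N -> K: 1 + 4 + 17 + 18 = 40
P -> N -> K: 9 + 18 = 27
P -> Q -> N -> K: 17 + 7 + 18 = 42
P -> M -> K: 2 + 7 = 9
Shortest: 9.

9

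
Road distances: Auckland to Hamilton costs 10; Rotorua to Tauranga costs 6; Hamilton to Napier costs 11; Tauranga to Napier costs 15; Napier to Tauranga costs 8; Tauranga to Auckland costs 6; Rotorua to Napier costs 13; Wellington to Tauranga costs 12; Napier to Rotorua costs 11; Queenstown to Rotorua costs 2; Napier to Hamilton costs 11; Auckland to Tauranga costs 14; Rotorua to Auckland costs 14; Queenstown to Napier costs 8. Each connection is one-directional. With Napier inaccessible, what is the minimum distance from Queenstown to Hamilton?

24

Routes from Queenstown to Hamilton avoiding Napier:
Queenstown - Rotorua - Auckland - Hamilton: 2 + 14 + 10 = 26
Queenstown - Rotorua - Tauranga - Auckland - Hamilton: 2 + 6 + 6 + 10 = 24
Shortest: 24.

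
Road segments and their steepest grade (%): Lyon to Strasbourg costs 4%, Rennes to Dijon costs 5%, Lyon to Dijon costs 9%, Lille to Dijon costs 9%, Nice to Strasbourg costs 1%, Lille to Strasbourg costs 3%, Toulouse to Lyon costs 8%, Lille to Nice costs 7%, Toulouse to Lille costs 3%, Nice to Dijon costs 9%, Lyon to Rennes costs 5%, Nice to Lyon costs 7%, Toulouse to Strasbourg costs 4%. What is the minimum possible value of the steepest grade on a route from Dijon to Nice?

Comparing a few candidate routes:
Dijon -> Rennes -> Lyon -> Nice: max(5, 5, 7) = 7
Dijon -> Rennes -> Lyon -> Strasbourg -> Toulouse -> Lille -> Nice: max(5, 5, 4, 4, 3, 7) = 7
Dijon -> Rennes -> Lyon -> Toulouse -> Lille -> Strasbourg -> Nice: max(5, 5, 8, 3, 3, 1) = 8
Dijon -> Rennes -> Lyon -> Strasbourg -> Lille -> Nice: max(5, 5, 4, 3, 7) = 7
Dijon -> Rennes -> Lyon -> Strasbourg -> Nice: max(5, 5, 4, 1) = 5
Dijon -> Rennes -> Lyon -> Toulouse -> Lille -> Nice: max(5, 5, 8, 3, 7) = 8
The minimum achievable maximum is 5%.

5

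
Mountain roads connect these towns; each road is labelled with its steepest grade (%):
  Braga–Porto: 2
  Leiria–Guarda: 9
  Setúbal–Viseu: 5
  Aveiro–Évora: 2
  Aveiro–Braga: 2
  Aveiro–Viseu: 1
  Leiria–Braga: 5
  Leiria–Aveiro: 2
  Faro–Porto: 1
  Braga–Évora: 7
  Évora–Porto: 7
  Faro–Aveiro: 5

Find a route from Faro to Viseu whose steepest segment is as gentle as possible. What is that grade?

2

Comparing a few candidate routes:
Faro -> Porto -> Braga -> Leiria -> Aveiro -> Viseu: max(1, 2, 5, 2, 1) = 5
Faro -> Porto -> Évora -> Braga -> Leiria -> Aveiro -> Viseu: max(1, 7, 7, 5, 2, 1) = 7
Faro -> Aveiro -> Viseu: max(5, 1) = 5
Faro -> Porto -> Évora -> Braga -> Aveiro -> Viseu: max(1, 7, 7, 2, 1) = 7
Faro -> Porto -> Braga -> Aveiro -> Viseu: max(1, 2, 2, 1) = 2
Best route has worst link 2%.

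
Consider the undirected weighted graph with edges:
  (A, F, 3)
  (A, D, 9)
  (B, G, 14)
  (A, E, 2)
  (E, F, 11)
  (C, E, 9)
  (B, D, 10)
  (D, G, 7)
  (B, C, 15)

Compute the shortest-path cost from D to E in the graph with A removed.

34

Paths from D to E avoiding A:
D -> B -> C -> E: 10 + 15 + 9 = 34
D -> G -> B -> C -> E: 7 + 14 + 15 + 9 = 45
Shortest: 34.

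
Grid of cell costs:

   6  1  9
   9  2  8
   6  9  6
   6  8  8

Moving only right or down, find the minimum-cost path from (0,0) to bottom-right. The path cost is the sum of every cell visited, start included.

31

One optimal route is [0,0] [0,1] [1,1] [1,2] [2,2] [3,2].
Its cost is 6 + 1 + 2 + 8 + 6 + 8 = 31.
(Top row then right column would cost 38.)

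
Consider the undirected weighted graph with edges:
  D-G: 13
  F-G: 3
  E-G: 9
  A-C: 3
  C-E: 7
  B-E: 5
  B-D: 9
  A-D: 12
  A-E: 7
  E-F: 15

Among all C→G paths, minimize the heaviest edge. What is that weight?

Comparing a few candidate routes:
C→A→E→G: max(3, 7, 9) = 9
C→E→B→D→G: max(7, 5, 9, 13) = 13
C→A→D→B→E→G: max(3, 12, 9, 5, 9) = 12
C→E→G: max(7, 9) = 9
The minimum achievable maximum is 9.

9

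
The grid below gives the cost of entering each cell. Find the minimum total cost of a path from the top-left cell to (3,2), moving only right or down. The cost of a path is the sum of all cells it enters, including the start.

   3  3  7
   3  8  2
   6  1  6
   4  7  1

Take [0,0]→[1,0]→[2,0]→[2,1]→[2,2]→[3,2] for a total of 3 + 3 + 6 + 1 + 6 + 1 = 20.
(Top row then right column would cost 22.)

20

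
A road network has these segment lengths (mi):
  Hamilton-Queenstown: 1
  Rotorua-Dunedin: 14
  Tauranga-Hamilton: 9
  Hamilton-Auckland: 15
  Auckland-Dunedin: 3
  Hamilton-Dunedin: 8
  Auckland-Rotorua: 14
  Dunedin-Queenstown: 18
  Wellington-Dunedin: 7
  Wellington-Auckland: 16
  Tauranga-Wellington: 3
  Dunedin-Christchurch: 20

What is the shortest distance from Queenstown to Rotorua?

Comparing a few candidate routes:
Queenstown-Hamilton-Dunedin-Auckland-Rotorua: 1 + 8 + 3 + 14 = 26
Queenstown-Hamilton-Auckland-Rotorua: 1 + 15 + 14 = 30
Queenstown-Dunedin-Rotorua: 18 + 14 = 32
Queenstown-Hamilton-Dunedin-Rotorua: 1 + 8 + 14 = 23
The minimum is 23 mi.

23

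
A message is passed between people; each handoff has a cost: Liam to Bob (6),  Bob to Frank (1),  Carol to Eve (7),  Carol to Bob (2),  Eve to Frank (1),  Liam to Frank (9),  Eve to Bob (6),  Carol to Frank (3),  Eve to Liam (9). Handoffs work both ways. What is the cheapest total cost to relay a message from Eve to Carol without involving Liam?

Routes from Eve to Carol avoiding Liam:
Eve - Bob - Frank - Carol: 6 + 1 + 3 = 10
Eve - Frank - Carol: 1 + 3 = 4
Eve - Carol: 7
Eve - Frank - Bob - Carol: 1 + 1 + 2 = 4
Eve - Bob - Carol: 6 + 2 = 8
Shortest: 4.

4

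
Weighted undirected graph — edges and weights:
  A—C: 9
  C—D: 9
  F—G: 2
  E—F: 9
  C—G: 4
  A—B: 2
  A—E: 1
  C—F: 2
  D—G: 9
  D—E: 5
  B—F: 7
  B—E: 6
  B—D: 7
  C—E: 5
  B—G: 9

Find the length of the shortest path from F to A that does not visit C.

Comparing a few candidate routes:
F → B → A: 7 + 2 = 9
F → E → A: 9 + 1 = 10
F → G → B → A: 2 + 9 + 2 = 13
The minimum is 9.

9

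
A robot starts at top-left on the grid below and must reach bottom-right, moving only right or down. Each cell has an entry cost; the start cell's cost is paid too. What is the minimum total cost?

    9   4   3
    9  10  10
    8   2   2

27

Path r0c0 r0c1 r1c1 r2c1 r2c2: 9 + 4 + 10 + 2 + 2 = 27.
For comparison, the top-then-right route costs 28.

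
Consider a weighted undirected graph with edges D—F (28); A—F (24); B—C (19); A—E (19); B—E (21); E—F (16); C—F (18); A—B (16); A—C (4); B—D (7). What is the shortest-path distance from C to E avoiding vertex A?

34

Paths from C to E avoiding A:
C → F → E: 18 + 16 = 34
C → B → D → F → E: 19 + 7 + 28 + 16 = 70
C → F → D → B → E: 18 + 28 + 7 + 21 = 74
C → B → E: 19 + 21 = 40
Shortest: 34.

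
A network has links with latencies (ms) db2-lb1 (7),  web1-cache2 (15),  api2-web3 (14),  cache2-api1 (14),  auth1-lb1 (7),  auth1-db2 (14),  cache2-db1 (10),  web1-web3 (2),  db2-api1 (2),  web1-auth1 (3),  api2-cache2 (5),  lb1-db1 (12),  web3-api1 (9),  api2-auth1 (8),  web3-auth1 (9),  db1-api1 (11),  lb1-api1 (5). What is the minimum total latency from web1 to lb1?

A few of the web1→lb1 routes:
web1 - web3 - api1 - lb1: 2 + 9 + 5 = 16
web1 - web3 - auth1 - lb1: 2 + 9 + 7 = 18
web1 - web3 - api1 - db2 - lb1: 2 + 9 + 2 + 7 = 20
web1 - auth1 - db2 - api1 - lb1: 3 + 14 + 2 + 5 = 24
web1 - auth1 - db2 - lb1: 3 + 14 + 7 = 24
web1 - auth1 - lb1: 3 + 7 = 10
Shortest: 10 ms.

10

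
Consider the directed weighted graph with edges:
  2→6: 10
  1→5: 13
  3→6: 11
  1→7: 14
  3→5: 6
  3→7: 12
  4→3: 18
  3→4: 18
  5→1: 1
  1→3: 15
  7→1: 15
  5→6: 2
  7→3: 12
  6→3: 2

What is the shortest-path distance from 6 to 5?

8

Paths from 6 to 5:
6 - 3 - 7 - 1 - 5: 2 + 12 + 15 + 13 = 42
6 - 3 - 5: 2 + 6 = 8
Best route has total 8.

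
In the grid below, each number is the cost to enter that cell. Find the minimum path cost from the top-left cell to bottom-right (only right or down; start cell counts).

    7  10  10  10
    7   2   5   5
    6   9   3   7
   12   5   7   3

One optimal route is (0,0)→(1,0)→(1,1)→(1,2)→(2,2)→(2,3)→(3,3).
Its cost is 7 + 7 + 2 + 5 + 3 + 7 + 3 = 34.
(Top row then right column would cost 52.)

34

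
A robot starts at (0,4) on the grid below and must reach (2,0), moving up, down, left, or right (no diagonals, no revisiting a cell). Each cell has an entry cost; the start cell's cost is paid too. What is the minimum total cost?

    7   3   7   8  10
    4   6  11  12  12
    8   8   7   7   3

Path r0c4 → r0c3 → r0c2 → r0c1 → r1c1 → r1c0 → r2c0: 10 + 8 + 7 + 3 + 6 + 4 + 8 = 46.

46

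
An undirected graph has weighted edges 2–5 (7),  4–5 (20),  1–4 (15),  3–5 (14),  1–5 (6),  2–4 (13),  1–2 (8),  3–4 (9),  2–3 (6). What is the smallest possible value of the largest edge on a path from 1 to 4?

Comparing a few candidate routes:
1 - 5 - 2 - 4: max(6, 7, 13) = 13
1 - 2 - 3 - 4: max(8, 6, 9) = 9
1 - 5 - 2 - 3 - 4: max(6, 7, 6, 9) = 9
1 - 2 - 4: max(8, 13) = 13
Smallest bottleneck: 9.

9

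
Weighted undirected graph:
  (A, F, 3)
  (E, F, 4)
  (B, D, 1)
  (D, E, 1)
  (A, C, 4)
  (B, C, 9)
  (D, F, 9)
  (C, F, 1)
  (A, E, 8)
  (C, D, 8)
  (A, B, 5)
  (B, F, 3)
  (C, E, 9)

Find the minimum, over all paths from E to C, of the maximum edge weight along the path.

3

Some routes from E to C:
E→F→A→C: max(4, 3, 4) = 4
E→D→B→F→C: max(1, 1, 3, 1) = 3
E→D→B→F→A→C: max(1, 1, 3, 3, 4) = 4
Best route has worst link 3.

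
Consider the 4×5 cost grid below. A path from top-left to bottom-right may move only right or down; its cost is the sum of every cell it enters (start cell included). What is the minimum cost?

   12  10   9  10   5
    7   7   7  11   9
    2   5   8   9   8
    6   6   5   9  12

Cheapest: r0c0→r1c0→r2c0→r2c1→r3c1→r3c2→r3c3→r3c4
  12 + 7 + 2 + 5 + 6 + 5 + 9 + 12 = 58
For comparison, the top-then-right route costs 75.

58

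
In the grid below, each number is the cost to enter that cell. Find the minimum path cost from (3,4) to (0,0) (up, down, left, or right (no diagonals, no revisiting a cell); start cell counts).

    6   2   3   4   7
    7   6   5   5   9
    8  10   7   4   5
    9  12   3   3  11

Best path: r3c4 → r3c3 → r2c3 → r1c3 → r0c3 → r0c2 → r0c1 → r0c0
Cost: 11 + 3 + 4 + 5 + 4 + 3 + 2 + 6 = 38

38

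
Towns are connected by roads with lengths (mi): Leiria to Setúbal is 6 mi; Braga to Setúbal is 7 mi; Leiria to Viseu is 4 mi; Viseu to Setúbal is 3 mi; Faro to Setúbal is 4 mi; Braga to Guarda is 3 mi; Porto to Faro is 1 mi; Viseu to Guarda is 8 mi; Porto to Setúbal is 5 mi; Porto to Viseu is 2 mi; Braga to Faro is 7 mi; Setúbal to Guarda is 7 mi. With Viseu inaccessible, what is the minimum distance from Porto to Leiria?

Candidate routes:
Porto - Faro - Braga - Guarda - Setúbal - Leiria: 1 + 7 + 3 + 7 + 6 = 24
Porto - Faro - Setúbal - Leiria: 1 + 4 + 6 = 11
Porto - Setúbal - Leiria: 5 + 6 = 11
Porto - Faro - Braga - Setúbal - Leiria: 1 + 7 + 7 + 6 = 21
Best route has total 11 mi.

11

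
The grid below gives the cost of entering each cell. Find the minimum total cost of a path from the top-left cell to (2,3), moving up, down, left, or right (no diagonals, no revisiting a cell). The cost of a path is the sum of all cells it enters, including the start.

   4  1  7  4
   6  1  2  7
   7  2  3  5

Best path: r0c0→r0c1→r1c1→r1c2→r2c2→r2c3
Cost: 4 + 1 + 1 + 2 + 3 + 5 = 16

16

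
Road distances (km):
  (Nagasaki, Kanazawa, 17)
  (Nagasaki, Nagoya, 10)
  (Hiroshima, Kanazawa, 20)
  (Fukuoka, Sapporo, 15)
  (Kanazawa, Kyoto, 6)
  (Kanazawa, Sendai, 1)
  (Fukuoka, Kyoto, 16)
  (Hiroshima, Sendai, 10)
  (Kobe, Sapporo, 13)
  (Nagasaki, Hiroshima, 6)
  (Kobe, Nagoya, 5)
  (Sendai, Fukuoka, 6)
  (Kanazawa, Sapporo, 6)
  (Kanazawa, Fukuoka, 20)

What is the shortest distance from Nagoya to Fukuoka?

Some routes from Nagoya to Fukuoka:
Nagoya-Kobe-Sapporo-Fukuoka: 5 + 13 + 15 = 33
Nagoya-Nagasaki-Kanazawa-Sendai-Fukuoka: 10 + 17 + 1 + 6 = 34
Nagoya-Kobe-Sapporo-Kanazawa-Sendai-Fukuoka: 5 + 13 + 6 + 1 + 6 = 31
Nagoya-Nagasaki-Hiroshima-Sendai-Fukuoka: 10 + 6 + 10 + 6 = 32
Shortest: 31 km.

31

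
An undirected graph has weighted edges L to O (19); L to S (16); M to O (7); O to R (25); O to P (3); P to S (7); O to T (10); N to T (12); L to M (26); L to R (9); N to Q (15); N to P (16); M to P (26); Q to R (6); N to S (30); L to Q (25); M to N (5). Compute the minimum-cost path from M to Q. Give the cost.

20

Comparing a few candidate routes:
M -> O -> R -> Q: 7 + 25 + 6 = 38
M -> L -> R -> Q: 26 + 9 + 6 = 41
M -> N -> Q: 5 + 15 = 20
Best route has total 20.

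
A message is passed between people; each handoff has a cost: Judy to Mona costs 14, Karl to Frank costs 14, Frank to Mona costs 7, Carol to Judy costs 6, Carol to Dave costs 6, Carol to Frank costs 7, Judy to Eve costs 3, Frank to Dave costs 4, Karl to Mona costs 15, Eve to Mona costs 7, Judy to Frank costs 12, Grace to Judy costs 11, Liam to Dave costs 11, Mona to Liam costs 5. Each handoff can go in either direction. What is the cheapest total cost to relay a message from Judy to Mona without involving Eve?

14

Some routes from Judy to Mona avoiding Eve:
Judy→Frank→Dave→Liam→Mona: 12 + 4 + 11 + 5 = 32
Judy→Carol→Dave→Liam→Mona: 6 + 6 + 11 + 5 = 28
Judy→Frank→Mona: 12 + 7 = 19
Judy→Carol→Dave→Frank→Mona: 6 + 6 + 4 + 7 = 23
Judy→Carol→Frank→Mona: 6 + 7 + 7 = 20
Judy→Mona: 14
Shortest: 14.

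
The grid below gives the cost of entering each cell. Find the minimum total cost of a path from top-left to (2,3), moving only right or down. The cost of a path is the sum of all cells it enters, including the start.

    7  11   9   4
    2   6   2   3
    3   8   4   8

28

Path r0c0 -> r1c0 -> r1c1 -> r1c2 -> r1c3 -> r2c3: 7 + 2 + 6 + 2 + 3 + 8 = 28.
For comparison, the top-then-right route costs 42.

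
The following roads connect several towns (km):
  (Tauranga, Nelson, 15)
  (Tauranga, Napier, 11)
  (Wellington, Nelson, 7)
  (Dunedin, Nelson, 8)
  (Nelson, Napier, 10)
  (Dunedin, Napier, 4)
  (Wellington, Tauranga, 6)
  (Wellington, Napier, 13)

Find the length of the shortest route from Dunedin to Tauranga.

15

Checking several routes:
Dunedin -> Napier -> Wellington -> Tauranga: 4 + 13 + 6 = 23
Dunedin -> Nelson -> Tauranga: 8 + 15 = 23
Dunedin -> Napier -> Nelson -> Wellington -> Tauranga: 4 + 10 + 7 + 6 = 27
Dunedin -> Napier -> Tauranga: 4 + 11 = 15
Dunedin -> Napier -> Nelson -> Tauranga: 4 + 10 + 15 = 29
Dunedin -> Nelson -> Wellington -> Tauranga: 8 + 7 + 6 = 21
Shortest: 15 km.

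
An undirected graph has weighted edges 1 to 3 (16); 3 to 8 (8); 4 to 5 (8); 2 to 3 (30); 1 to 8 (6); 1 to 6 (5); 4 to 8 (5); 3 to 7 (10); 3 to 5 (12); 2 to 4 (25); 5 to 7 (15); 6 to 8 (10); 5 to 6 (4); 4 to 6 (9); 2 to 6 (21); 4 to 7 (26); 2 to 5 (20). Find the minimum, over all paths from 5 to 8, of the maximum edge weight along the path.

Checking several routes:
5-6-1-8: max(4, 5, 6) = 6
5-4-6-1-8: max(8, 9, 5, 6) = 9
5-4-8: max(8, 5) = 8
5-6-4-8: max(4, 9, 5) = 9
5-6-8: max(4, 10) = 10
Best route has worst link 6.

6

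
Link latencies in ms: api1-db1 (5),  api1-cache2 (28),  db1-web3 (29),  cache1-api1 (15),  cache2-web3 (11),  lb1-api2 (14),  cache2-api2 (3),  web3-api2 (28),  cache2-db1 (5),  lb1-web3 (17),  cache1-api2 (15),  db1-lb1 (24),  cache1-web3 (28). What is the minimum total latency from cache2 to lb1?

Checking several routes:
cache2→web3→lb1: 11 + 17 = 28
cache2→db1→lb1: 5 + 24 = 29
cache2→api2→lb1: 3 + 14 = 17
Shortest: 17 ms.

17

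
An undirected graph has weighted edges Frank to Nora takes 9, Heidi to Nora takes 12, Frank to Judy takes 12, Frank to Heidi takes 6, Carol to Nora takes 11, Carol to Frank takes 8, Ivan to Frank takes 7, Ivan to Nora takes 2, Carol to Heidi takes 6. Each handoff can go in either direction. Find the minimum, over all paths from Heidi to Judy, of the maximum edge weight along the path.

12

Comparing a few candidate routes:
Heidi -> Carol -> Nora -> Ivan -> Frank -> Judy: max(6, 11, 2, 7, 12) = 12
Heidi -> Nora -> Carol -> Frank -> Judy: max(12, 11, 8, 12) = 12
Heidi -> Frank -> Judy: max(6, 12) = 12
Heidi -> Nora -> Frank -> Judy: max(12, 9, 12) = 12
Heidi -> Nora -> Ivan -> Frank -> Judy: max(12, 2, 7, 12) = 12
Smallest bottleneck: 12.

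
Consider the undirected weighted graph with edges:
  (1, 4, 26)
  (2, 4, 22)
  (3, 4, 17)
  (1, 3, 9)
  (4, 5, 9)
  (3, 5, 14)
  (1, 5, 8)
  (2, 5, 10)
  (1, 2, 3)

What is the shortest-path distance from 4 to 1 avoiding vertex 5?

Routes from 4 to 1 avoiding 5:
4→3→1: 17 + 9 = 26
4→2→1: 22 + 3 = 25
4→1: 26
Best route has total 25.

25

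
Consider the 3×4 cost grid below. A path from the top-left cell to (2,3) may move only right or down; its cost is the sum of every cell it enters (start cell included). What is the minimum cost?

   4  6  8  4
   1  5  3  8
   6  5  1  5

Take (0,0) -> (1,0) -> (1,1) -> (1,2) -> (2,2) -> (2,3) for a total of 4 + 1 + 5 + 3 + 1 + 5 = 19.
For comparison, the top-then-right route costs 35.

19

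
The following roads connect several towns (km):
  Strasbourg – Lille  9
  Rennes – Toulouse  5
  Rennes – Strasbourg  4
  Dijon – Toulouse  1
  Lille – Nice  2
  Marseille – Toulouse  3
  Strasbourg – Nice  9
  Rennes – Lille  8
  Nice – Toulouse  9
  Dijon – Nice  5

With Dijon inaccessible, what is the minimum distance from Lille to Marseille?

14

Paths from Lille to Marseille avoiding Dijon:
Lille -> Nice -> Strasbourg -> Rennes -> Toulouse -> Marseille: 2 + 9 + 4 + 5 + 3 = 23
Lille -> Strasbourg -> Rennes -> Toulouse -> Marseille: 9 + 4 + 5 + 3 = 21
Lille -> Rennes -> Toulouse -> Marseille: 8 + 5 + 3 = 16
Lille -> Strasbourg -> Nice -> Toulouse -> Marseille: 9 + 9 + 9 + 3 = 30
Lille -> Nice -> Toulouse -> Marseille: 2 + 9 + 3 = 14
Lille -> Rennes -> Strasbourg -> Nice -> Toulouse -> Marseille: 8 + 4 + 9 + 9 + 3 = 33
Shortest: 14 km.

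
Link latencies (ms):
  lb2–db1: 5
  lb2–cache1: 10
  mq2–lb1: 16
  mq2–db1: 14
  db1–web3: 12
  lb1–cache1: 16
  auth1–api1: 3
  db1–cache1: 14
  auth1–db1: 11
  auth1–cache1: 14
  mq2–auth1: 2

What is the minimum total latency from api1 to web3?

Comparing a few candidate routes:
api1 → auth1 → mq2 → db1 → web3: 3 + 2 + 14 + 12 = 31
api1 → auth1 → db1 → web3: 3 + 11 + 12 = 26
api1 → auth1 → cache1 → db1 → web3: 3 + 14 + 14 + 12 = 43
Shortest: 26 ms.

26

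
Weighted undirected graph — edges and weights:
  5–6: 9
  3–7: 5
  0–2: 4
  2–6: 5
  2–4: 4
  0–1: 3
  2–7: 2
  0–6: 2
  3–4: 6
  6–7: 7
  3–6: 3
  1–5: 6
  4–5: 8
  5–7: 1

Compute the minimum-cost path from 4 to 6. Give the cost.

9

Checking several routes:
4 -> 2 -> 0 -> 6: 4 + 4 + 2 = 10
4 -> 3 -> 6: 6 + 3 = 9
4 -> 2 -> 7 -> 6: 4 + 2 + 7 = 13
4 -> 2 -> 6: 4 + 5 = 9
The minimum is 9.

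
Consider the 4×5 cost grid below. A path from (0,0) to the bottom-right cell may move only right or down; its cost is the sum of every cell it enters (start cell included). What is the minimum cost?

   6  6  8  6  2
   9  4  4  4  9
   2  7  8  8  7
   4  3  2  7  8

41

One optimal route is r0c0→r1c0→r2c0→r3c0→r3c1→r3c2→r3c3→r3c4.
Its cost is 6 + 9 + 2 + 4 + 3 + 2 + 7 + 8 = 41.
For comparison, the top-then-right route costs 52.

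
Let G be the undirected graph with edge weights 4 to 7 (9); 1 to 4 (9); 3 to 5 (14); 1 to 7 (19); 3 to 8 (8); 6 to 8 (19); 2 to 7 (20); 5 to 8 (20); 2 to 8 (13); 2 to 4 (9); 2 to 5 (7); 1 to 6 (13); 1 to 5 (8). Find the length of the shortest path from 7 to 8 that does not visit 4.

Checking several routes:
7 -> 1 -> 5 -> 3 -> 8: 19 + 8 + 14 + 8 = 49
7 -> 2 -> 8: 20 + 13 = 33
7 -> 2 -> 5 -> 3 -> 8: 20 + 7 + 14 + 8 = 49
7 -> 2 -> 5 -> 8: 20 + 7 + 20 = 47
7 -> 1 -> 5 -> 2 -> 8: 19 + 8 + 7 + 13 = 47
7 -> 1 -> 5 -> 8: 19 + 8 + 20 = 47
The minimum is 33.

33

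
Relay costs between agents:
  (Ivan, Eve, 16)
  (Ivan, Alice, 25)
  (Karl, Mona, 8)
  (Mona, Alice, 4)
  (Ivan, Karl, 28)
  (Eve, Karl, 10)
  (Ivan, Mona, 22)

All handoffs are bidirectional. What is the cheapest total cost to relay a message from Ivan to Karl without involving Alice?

26

Candidate routes:
Ivan→Karl: 28
Ivan→Mona→Karl: 22 + 8 = 30
Ivan→Eve→Karl: 16 + 10 = 26
The minimum is 26.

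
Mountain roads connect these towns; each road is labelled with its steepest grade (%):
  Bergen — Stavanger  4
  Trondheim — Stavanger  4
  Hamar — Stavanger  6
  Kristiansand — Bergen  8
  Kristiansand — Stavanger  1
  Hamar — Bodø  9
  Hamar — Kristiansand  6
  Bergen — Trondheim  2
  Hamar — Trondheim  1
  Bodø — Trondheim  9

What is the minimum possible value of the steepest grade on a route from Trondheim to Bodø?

Checking several routes:
Trondheim → Bergen → Stavanger → Hamar → Bodø: max(2, 4, 6, 9) = 9
Trondheim → Bergen → Stavanger → Kristiansand → Hamar → Bodø: max(2, 4, 1, 6, 9) = 9
Trondheim → Bergen → Kristiansand → Hamar → Bodø: max(2, 8, 6, 9) = 9
Trondheim → Bergen → Kristiansand → Stavanger → Hamar → Bodø: max(2, 8, 1, 6, 9) = 9
Trondheim → Bodø: max(9) = 9
Trondheim → Hamar → Bodø: max(1, 9) = 9
Smallest bottleneck: 9%.

9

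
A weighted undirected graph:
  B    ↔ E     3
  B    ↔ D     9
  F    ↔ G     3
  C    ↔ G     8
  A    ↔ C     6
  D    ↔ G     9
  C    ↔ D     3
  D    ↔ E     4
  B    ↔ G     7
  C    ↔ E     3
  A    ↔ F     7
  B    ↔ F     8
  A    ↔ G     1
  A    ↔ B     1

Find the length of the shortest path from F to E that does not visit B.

Checking several routes:
F → G → A → C → D → E: 3 + 1 + 6 + 3 + 4 = 17
F → G → C → E: 3 + 8 + 3 = 14
F → A → C → E: 7 + 6 + 3 = 16
F → G → A → C → E: 3 + 1 + 6 + 3 = 13
F → G → D → E: 3 + 9 + 4 = 16
The minimum is 13.

13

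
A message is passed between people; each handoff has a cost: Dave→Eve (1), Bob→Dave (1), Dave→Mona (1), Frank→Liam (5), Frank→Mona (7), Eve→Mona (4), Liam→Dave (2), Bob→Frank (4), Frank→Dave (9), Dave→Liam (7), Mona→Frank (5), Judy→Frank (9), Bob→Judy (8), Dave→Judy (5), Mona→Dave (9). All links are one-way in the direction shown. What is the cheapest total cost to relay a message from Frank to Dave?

7

Paths from Frank to Dave:
Frank -> Mona -> Dave: 7 + 9 = 16
Frank -> Dave: 9
Frank -> Liam -> Dave: 5 + 2 = 7
Best route has total 7.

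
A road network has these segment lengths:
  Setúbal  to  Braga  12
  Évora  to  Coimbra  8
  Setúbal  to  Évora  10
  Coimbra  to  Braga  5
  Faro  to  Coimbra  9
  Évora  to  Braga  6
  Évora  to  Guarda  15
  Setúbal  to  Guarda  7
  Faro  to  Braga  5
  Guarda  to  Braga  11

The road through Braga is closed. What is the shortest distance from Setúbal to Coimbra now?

18

Paths from Setúbal to Coimbra avoiding Braga:
Setúbal-Guarda-Évora-Coimbra: 7 + 15 + 8 = 30
Setúbal-Évora-Coimbra: 10 + 8 = 18
Shortest: 18.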